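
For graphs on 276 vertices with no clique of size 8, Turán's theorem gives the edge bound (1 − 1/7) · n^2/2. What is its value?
Turán density bound = (6/7) · 276^2/2 = 228528/7 ≈ 32646.8571

Turán's theorem: ex(n, K_{r+1}) is achieved by the complete r-partite Turán graph T(n, r) with parts as balanced as possible, and is at most (1 − 1/r) · n^2/2. For r = 7, n = 276: the density bound is (6/7) · 76176/2 = 228528/7 ≈ 32646.8571. The integer-valued extremum is e(T(276, 7)) = 32646, which is strictly less than the density bound 228528/7 since 7 ∤ 276 (the parts of T(276, 7) cannot all be equal).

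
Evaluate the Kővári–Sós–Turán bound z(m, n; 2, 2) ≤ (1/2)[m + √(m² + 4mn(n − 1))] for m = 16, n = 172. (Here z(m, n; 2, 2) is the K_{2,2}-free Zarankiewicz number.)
z(16, 172; 2, 2) ≤ (1/2)[16 + √(16² + 4·16·172·171)] = (1/2)[16 + √1882624] = 694.0437

Kővári–Sós–Turán: let r_1, ..., r_16 be the row sums and z = Σ r_i the total number of 1s. Each pair of columns can share at most one row with both entries 1 (else a 2×2 all-ones block appears), so Σ_i C(r_i, 2) ≤ C(172, 2) = 14706. By convexity Σ_i C(r_i, 2) ≥ 16·C(z/16, 2) = z(z − 16)/(2·16), giving z² − 16z − 16·172·171 ≤ 0 and hence z ≤ (1/2)[16 + √(256 + 4·470592)] = (1/2)[16 + √1882624] ≈ (1/2)(16 + 1372.0875) = 694.0437.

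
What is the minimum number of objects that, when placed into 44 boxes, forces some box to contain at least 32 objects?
n = (32 − 1)·44 + 1 = 1365

By the generalised pigeonhole principle, to guarantee some box contains ≥ r objects we need more than (r − 1) · k objects total. Threshold: n = (r − 1) · k + 1. With r = 32 and k = 44: n = 31 · 44 + 1 = 1364 + 1 = 1365. For n = 1364 = 31 · 44, we can put exactly 31 objects in every box, avoiding 32 in any single one — so 1365 is tight.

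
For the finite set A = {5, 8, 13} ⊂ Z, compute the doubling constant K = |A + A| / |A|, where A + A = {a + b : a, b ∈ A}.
K = |A + A| / |A| = 6/3 = 2

Enumerate A + A = {a + b : a, b ∈ A}. With |A| = 3, there are |A|^2 = 9 ordered sum pairs; collecting distinct values, A + A = {10, 13, 16, 18, 21, 26}, so |A + A| = 6. Thus K = 6/3 = 2. For comparison, the minimum possible |A + A| over all 3-element sets is 2·3 − 1 = 5 (so min K = 5/3), attained only by arithmetic progressions.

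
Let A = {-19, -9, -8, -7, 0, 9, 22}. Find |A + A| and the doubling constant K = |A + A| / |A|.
K = |A + A| / |A| = 26/7

Enumerate A + A = {a + b : a, b ∈ A}. With |A| = 7, there are |A|^2 = 49 ordered sum pairs; collecting distinct values, A + A = {-38, -28, -27, -26, -19, -18, -17, -16, -15, -14, -10, -9, -8, -7, 0, 1, 2, 3, 9, 13, 14, 15, 18, 22, 31, 44}, so |A + A| = 26. Thus K = 26/7. For comparison, the minimum possible |A + A| over all 7-element sets is 2·7 − 1 = 13 (so min K = 13/7), attained only by arithmetic progressions.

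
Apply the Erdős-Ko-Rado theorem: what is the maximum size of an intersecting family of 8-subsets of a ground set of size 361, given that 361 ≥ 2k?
max |F| = C(360, 7) = 146622043719720

The Erdős-Ko-Rado theorem states: for n ≥ 2k, an intersecting family of k-subsets of an n-element set has size at most C(n − 1, k − 1), with equality for 'star' families {A ⊆ [n] : |A| = k, i ∈ A} (fix an element i). For n = 361, k = 8: C(360, 7) = 146622043719720.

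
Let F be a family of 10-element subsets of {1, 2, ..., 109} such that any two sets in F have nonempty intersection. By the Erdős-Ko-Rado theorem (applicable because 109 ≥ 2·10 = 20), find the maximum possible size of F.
max |F| = C(108, 9) = 3911395881900

The Erdős-Ko-Rado theorem states: for n ≥ 2k, an intersecting family of k-subsets of an n-element set has size at most C(n − 1, k − 1), with equality for 'star' families {A ⊆ [n] : |A| = k, i ∈ A} (fix an element i). For n = 109, k = 10: C(108, 9) = 3911395881900.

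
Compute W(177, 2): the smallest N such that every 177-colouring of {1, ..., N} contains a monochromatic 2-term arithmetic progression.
W(177, 2) = 177 + 1 = 178

A 2-term AP is any pair of integers, so a monochromatic 2-AP exists iff some colour is used at least twice. With 177 colours, the colouring i ↦ i on {1, ..., 177} uses each colour once, avoiding any monochromatic pair, so W(177, 2) > 177. For {1, ..., 178}, pigeonhole forces two integers of the same colour, which form a monochromatic 2-AP. Hence W(177, 2) = 178.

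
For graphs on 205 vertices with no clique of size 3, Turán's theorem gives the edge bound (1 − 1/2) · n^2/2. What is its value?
Turán density bound = (1/2) · 205^2/2 = 42025/4 ≈ 10506.25

Turán's theorem: ex(n, K_{r+1}) is achieved by the complete r-partite Turán graph T(n, r) with parts as balanced as possible, and is at most (1 − 1/r) · n^2/2. For r = 2, n = 205: the density bound is (1/2) · 42025/2 = 42025/4 ≈ 10506.25. The integer-valued extremum is e(T(205, 2)) = 10506, which is strictly less than the density bound 42025/4 since 2 ∤ 205 (the parts of T(205, 2) cannot all be equal).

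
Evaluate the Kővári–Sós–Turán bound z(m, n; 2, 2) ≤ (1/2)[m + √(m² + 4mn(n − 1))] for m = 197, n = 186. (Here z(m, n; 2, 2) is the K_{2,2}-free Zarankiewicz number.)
z(197, 186; 2, 2) ≤ (1/2)[197 + √(197² + 4·197·186·185)] = (1/2)[197 + √27153889] = 2703.9697

Kővári–Sós–Turán: let r_1, ..., r_197 be the row sums and z = Σ r_i the total number of 1s. Each pair of columns can share at most one row with both entries 1 (else a 2×2 all-ones block appears), so Σ_i C(r_i, 2) ≤ C(186, 2) = 17205. By convexity Σ_i C(r_i, 2) ≥ 197·C(z/197, 2) = z(z − 197)/(2·197), giving z² − 197z − 197·186·185 ≤ 0 and hence z ≤ (1/2)[197 + √(38809 + 4·6778770)] = (1/2)[197 + √27153889] ≈ (1/2)(197 + 5210.9394) = 2703.9697.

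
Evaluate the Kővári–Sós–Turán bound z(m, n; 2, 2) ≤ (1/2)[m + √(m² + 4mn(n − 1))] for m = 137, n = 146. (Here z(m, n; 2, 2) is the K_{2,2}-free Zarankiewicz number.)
z(137, 146; 2, 2) ≤ (1/2)[137 + √(137² + 4·137·146·145)] = (1/2)[137 + √11619929] = 1772.9008

Kővári–Sós–Turán: let r_1, ..., r_137 be the row sums and z = Σ r_i the total number of 1s. Each pair of columns can share at most one row with both entries 1 (else a 2×2 all-ones block appears), so Σ_i C(r_i, 2) ≤ C(146, 2) = 10585. By convexity Σ_i C(r_i, 2) ≥ 137·C(z/137, 2) = z(z − 137)/(2·137), giving z² − 137z − 137·146·145 ≤ 0 and hence z ≤ (1/2)[137 + √(18769 + 4·2900290)] = (1/2)[137 + √11619929] ≈ (1/2)(137 + 3408.8017) = 1772.9008.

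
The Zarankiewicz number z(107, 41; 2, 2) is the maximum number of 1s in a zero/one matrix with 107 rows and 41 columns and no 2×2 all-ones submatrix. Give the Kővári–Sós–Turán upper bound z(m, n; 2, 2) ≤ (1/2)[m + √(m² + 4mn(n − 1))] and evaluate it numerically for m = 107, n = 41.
z(107, 41; 2, 2) ≤ (1/2)[107 + √(107² + 4·107·41·40)] = (1/2)[107 + √713369] = 475.8059

Kővári–Sós–Turán: let r_1, ..., r_107 be the row sums and z = Σ r_i the total number of 1s. Each pair of columns can share at most one row with both entries 1 (else a 2×2 all-ones block appears), so Σ_i C(r_i, 2) ≤ C(41, 2) = 820. By convexity Σ_i C(r_i, 2) ≥ 107·C(z/107, 2) = z(z − 107)/(2·107), giving z² − 107z − 107·41·40 ≤ 0 and hence z ≤ (1/2)[107 + √(11449 + 4·175480)] = (1/2)[107 + √713369] ≈ (1/2)(107 + 844.6117) = 475.8059.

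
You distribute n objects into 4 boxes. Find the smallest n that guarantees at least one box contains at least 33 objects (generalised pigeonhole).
n = (33 − 1)·4 + 1 = 129

By the generalised pigeonhole principle, to guarantee some box contains ≥ r objects we need more than (r − 1) · k objects total. Threshold: n = (r − 1) · k + 1. With r = 33 and k = 4: n = 32 · 4 + 1 = 128 + 1 = 129. For n = 128 = 32 · 4, we can put exactly 32 objects in every box, avoiding 33 in any single one — so 129 is tight.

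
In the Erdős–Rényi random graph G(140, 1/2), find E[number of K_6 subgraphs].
E[# K_6] = C(140, 6) · (1/2)^C(6, 2) = 9381724380 / 2^15 = 2345431095/8192 ≈ 286307.506714

For each 6-subset S of vertices (there are C(140, 6) = 9381724380 such S), let X_S = 1 if S induces a K_6 (all C(6, 2) = 15 edges present). Then P(X_S = 1) = (1/2)^15 = 1/32768. By linearity of expectation, E[# K_6] = C(140, 6) · (1/2)^15 = 9381724380 / 32768 = 2345431095/8192 ≈ 286307.506714.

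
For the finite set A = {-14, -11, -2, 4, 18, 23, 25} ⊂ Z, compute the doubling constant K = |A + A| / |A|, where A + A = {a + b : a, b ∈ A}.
K = |A + A| / |A| = 28/7 = 4

Enumerate A + A = {a + b : a, b ∈ A}. With |A| = 7, there are |A|^2 = 49 ordered sum pairs; collecting distinct values, A + A = {-28, -25, -22, -16, -13, -10, -7, -4, 2, 4, 7, 8, 9, 11, 12, 14, 16, 21, 22, 23, 27, 29, 36, 41, 43, 46, 48, 50}, so |A + A| = 28. Thus K = 28/7 = 4. For comparison, the minimum possible |A + A| over all 7-element sets is 2·7 − 1 = 13 (so min K = 13/7), attained only by arithmetic progressions.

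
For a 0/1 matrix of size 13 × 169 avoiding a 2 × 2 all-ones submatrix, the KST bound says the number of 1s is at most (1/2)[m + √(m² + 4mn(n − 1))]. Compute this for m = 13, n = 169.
z(13, 169; 2, 2) ≤ (1/2)[13 + √(13² + 4·13·169·168)] = (1/2)[13 + √1476553] = 614.0675

Kővári–Sós–Turán: let r_1, ..., r_13 be the row sums and z = Σ r_i the total number of 1s. Each pair of columns can share at most one row with both entries 1 (else a 2×2 all-ones block appears), so Σ_i C(r_i, 2) ≤ C(169, 2) = 14196. By convexity Σ_i C(r_i, 2) ≥ 13·C(z/13, 2) = z(z − 13)/(2·13), giving z² − 13z − 13·169·168 ≤ 0 and hence z ≤ (1/2)[13 + √(169 + 4·369096)] = (1/2)[13 + √1476553] ≈ (1/2)(13 + 1215.135) = 614.0675.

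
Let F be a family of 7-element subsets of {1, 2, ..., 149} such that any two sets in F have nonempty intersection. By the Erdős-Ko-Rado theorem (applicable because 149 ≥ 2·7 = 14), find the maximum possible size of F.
max |F| = C(148, 6) = 13172431272

The Erdős-Ko-Rado theorem states: for n ≥ 2k, an intersecting family of k-subsets of an n-element set has size at most C(n − 1, k − 1), with equality for 'star' families {A ⊆ [n] : |A| = k, i ∈ A} (fix an element i). For n = 149, k = 7: C(148, 6) = 13172431272.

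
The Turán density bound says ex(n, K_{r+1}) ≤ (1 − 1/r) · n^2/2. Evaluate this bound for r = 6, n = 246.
Turán density bound = (5/6) · 246^2/2 = 25215

Turán's theorem: ex(n, K_{r+1}) is achieved by the complete r-partite Turán graph T(n, r) with parts as balanced as possible, and is at most (1 − 1/r) · n^2/2. For r = 6, n = 246: the density bound is (5/6) · 60516/2 = 25215. Since 6 ∣ 246, the Turán graph T(246, 6) has parts of equal size 41, and its edge count e(T(246, 6)) = 25215 attains the density bound exactly.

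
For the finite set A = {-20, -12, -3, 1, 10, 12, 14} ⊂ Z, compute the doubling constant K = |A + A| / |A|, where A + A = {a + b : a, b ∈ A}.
K = |A + A| / |A| = 23/7

Enumerate A + A = {a + b : a, b ∈ A}. With |A| = 7, there are |A|^2 = 49 ordered sum pairs; collecting distinct values, A + A = {-40, -32, -24, -23, -19, -15, -11, -10, -8, -6, -2, 0, 2, 7, 9, 11, 13, 15, 20, 22, 24, 26, 28}, so |A + A| = 23. Thus K = 23/7. For comparison, the minimum possible |A + A| over all 7-element sets is 2·7 − 1 = 13 (so min K = 13/7), attained only by arithmetic progressions.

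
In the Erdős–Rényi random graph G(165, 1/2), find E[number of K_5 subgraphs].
E[# K_5] = C(165, 5) · (1/2)^C(5, 2) = 958683033 / 2^10 ≈ 936213.899414

For each 5-subset S of vertices (there are C(165, 5) = 958683033 such S), let X_S = 1 if S induces a K_5 (all C(5, 2) = 10 edges present). Then P(X_S = 1) = (1/2)^10 = 1/1024. By linearity of expectation, E[# K_5] = C(165, 5) · (1/2)^10 = 958683033 / 1024 ≈ 936213.899414.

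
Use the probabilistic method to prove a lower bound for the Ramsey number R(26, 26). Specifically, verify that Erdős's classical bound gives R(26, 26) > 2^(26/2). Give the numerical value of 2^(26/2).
2^(26/2) = 8192; so R(26, 26) > 8192

Colour each edge of K_n uniformly at random with red/blue. The expected number of monochromatic K_26 is C(n, 26) · 2 · 2^(−C(26,2)). If C(n, 26) · 2^(1 − C(26,2)) < 1, then with positive probability no monochromatic K_26 exists, so R(26, 26) > n. The standard estimate C(n, 26) ≤ n^26/26! shows this inequality holds whenever n ≤ 2^(26/2) (since 26! · 2^(C(26,2) − 1) > 2^(26^2/2) ≥ n^26). Hence R(26, 26) > 2^(26/2) = 8192.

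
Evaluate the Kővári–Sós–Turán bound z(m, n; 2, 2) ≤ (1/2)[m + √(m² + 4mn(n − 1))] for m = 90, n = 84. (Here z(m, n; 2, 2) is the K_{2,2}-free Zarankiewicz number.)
z(90, 84; 2, 2) ≤ (1/2)[90 + √(90² + 4·90·84·83)] = (1/2)[90 + √2518020] = 838.4135

Kővári–Sós–Turán: let r_1, ..., r_90 be the row sums and z = Σ r_i the total number of 1s. Each pair of columns can share at most one row with both entries 1 (else a 2×2 all-ones block appears), so Σ_i C(r_i, 2) ≤ C(84, 2) = 3486. By convexity Σ_i C(r_i, 2) ≥ 90·C(z/90, 2) = z(z − 90)/(2·90), giving z² − 90z − 90·84·83 ≤ 0 and hence z ≤ (1/2)[90 + √(8100 + 4·627480)] = (1/2)[90 + √2518020] ≈ (1/2)(90 + 1586.827) = 838.4135.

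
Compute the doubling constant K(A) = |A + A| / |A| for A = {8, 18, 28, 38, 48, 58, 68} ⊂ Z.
K = |A + A| / |A| = 13/7

Enumerate A + A = {a + b : a, b ∈ A}. With |A| = 7, there are |A|^2 = 49 ordered sum pairs; collecting distinct values, A + A = {16, 26, 36, 46, 56, 66, 76, 86, 96, 106, 116, 126, 136}, so |A + A| = 13. Thus K = 13/7. Here |A + A| = 2|A| − 1 = 13, the minimum possible — so K = 13/7 is minimal, which holds iff A is an arithmetic progression.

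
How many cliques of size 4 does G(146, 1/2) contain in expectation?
E[# K_4] = C(146, 4) · (1/2)^C(4, 2) = 18163860 / 2^6 = 4540965/16 = 283810.3125

For each 4-subset S of vertices (there are C(146, 4) = 18163860 such S), let X_S = 1 if S induces a K_4 (all C(4, 2) = 6 edges present). Then P(X_S = 1) = (1/2)^6 = 1/64. By linearity of expectation, E[# K_4] = C(146, 4) · (1/2)^6 = 18163860 / 64 = 4540965/16 = 283810.3125.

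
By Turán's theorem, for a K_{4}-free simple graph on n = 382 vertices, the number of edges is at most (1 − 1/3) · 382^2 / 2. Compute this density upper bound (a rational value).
Turán density bound = (2/3) · 382^2/2 = 145924/3 ≈ 48641.3333

Turán's theorem: ex(n, K_{r+1}) is achieved by the complete r-partite Turán graph T(n, r) with parts as balanced as possible, and is at most (1 − 1/r) · n^2/2. For r = 3, n = 382: the density bound is (2/3) · 145924/2 = 145924/3 ≈ 48641.3333. The integer-valued extremum is e(T(382, 3)) = 48641, which is strictly less than the density bound 145924/3 since 3 ∤ 382 (the parts of T(382, 3) cannot all be equal).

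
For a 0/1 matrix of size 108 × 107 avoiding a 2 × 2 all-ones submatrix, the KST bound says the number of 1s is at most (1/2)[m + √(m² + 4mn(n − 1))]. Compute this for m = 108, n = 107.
z(108, 107; 2, 2) ≤ (1/2)[108 + √(108² + 4·108·107·106)] = (1/2)[108 + √4911408] = 1162.0848

Kővári–Sós–Turán: let r_1, ..., r_108 be the row sums and z = Σ r_i the total number of 1s. Each pair of columns can share at most one row with both entries 1 (else a 2×2 all-ones block appears), so Σ_i C(r_i, 2) ≤ C(107, 2) = 5671. By convexity Σ_i C(r_i, 2) ≥ 108·C(z/108, 2) = z(z − 108)/(2·108), giving z² − 108z − 108·107·106 ≤ 0 and hence z ≤ (1/2)[108 + √(11664 + 4·1224936)] = (1/2)[108 + √4911408] ≈ (1/2)(108 + 2216.1697) = 1162.0848.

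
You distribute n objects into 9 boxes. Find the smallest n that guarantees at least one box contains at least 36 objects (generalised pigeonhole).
n = (36 − 1)·9 + 1 = 316

By the generalised pigeonhole principle, to guarantee some box contains ≥ r objects we need more than (r − 1) · k objects total. Threshold: n = (r − 1) · k + 1. With r = 36 and k = 9: n = 35 · 9 + 1 = 315 + 1 = 316. For n = 315 = 35 · 9, we can put exactly 35 objects in every box, avoiding 36 in any single one — so 316 is tight.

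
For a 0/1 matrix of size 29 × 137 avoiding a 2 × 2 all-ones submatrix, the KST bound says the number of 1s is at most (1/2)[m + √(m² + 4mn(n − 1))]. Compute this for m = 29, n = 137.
z(29, 137; 2, 2) ≤ (1/2)[29 + √(29² + 4·29·137·136)] = (1/2)[29 + √2162153] = 749.7131

Kővári–Sós–Turán: let r_1, ..., r_29 be the row sums and z = Σ r_i the total number of 1s. Each pair of columns can share at most one row with both entries 1 (else a 2×2 all-ones block appears), so Σ_i C(r_i, 2) ≤ C(137, 2) = 9316. By convexity Σ_i C(r_i, 2) ≥ 29·C(z/29, 2) = z(z − 29)/(2·29), giving z² − 29z − 29·137·136 ≤ 0 and hence z ≤ (1/2)[29 + √(841 + 4·540328)] = (1/2)[29 + √2162153] ≈ (1/2)(29 + 1470.4261) = 749.7131.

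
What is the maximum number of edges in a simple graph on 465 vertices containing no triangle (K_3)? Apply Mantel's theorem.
ex(465, K_3) = ⌊465^2/4⌋ = 54056

Mantel (1907): a triangle-free graph on n vertices has at most ⌊n^2/4⌋ edges, with equality for the complete bipartite graph K_{⌊n/2⌋, ⌈n/2⌉}. For n = 465: ⌊465^2/4⌋ = ⌊216225/4⌋ = 54056. The extremal graph is K_{232, 233}, which has 232·233 = 54056 edges.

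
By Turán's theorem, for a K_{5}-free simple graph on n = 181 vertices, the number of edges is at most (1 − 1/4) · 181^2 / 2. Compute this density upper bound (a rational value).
Turán density bound = (3/4) · 181^2/2 = 98283/8 ≈ 12285.375

Turán's theorem: ex(n, K_{r+1}) is achieved by the complete r-partite Turán graph T(n, r) with parts as balanced as possible, and is at most (1 − 1/r) · n^2/2. For r = 4, n = 181: the density bound is (3/4) · 32761/2 = 98283/8 ≈ 12285.375. The integer-valued extremum is e(T(181, 4)) = 12285, which is strictly less than the density bound 98283/8 since 4 ∤ 181 (the parts of T(181, 4) cannot all be equal).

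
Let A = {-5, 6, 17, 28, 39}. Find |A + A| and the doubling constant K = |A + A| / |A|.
K = |A + A| / |A| = 9/5

Enumerate A + A = {a + b : a, b ∈ A}. With |A| = 5, there are |A|^2 = 25 ordered sum pairs; collecting distinct values, A + A = {-10, 1, 12, 23, 34, 45, 56, 67, 78}, so |A + A| = 9. Thus K = 9/5. Here |A + A| = 2|A| − 1 = 9, the minimum possible — so K = 9/5 is minimal, which holds iff A is an arithmetic progression.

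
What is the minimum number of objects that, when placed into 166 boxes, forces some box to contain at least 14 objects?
n = (14 − 1)·166 + 1 = 2159

By the generalised pigeonhole principle, to guarantee some box contains ≥ r objects we need more than (r − 1) · k objects total. Threshold: n = (r − 1) · k + 1. With r = 14 and k = 166: n = 13 · 166 + 1 = 2158 + 1 = 2159. For n = 2158 = 13 · 166, we can put exactly 13 objects in every box, avoiding 14 in any single one — so 2159 is tight.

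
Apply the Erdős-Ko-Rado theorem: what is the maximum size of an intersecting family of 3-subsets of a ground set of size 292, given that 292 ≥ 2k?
max |F| = C(291, 2) = 42195

The Erdős-Ko-Rado theorem states: for n ≥ 2k, an intersecting family of k-subsets of an n-element set has size at most C(n − 1, k − 1), with equality for 'star' families {A ⊆ [n] : |A| = k, i ∈ A} (fix an element i). For n = 292, k = 3: C(291, 2) = 42195.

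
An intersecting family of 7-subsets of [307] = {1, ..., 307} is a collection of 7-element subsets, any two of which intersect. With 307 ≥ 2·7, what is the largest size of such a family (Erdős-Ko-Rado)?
max |F| = C(306, 6) = 1085371516236

The Erdős-Ko-Rado theorem states: for n ≥ 2k, an intersecting family of k-subsets of an n-element set has size at most C(n − 1, k − 1), with equality for 'star' families {A ⊆ [n] : |A| = k, i ∈ A} (fix an element i). For n = 307, k = 7: C(306, 6) = 1085371516236.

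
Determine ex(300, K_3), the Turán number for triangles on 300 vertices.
ex(300, K_3) = ⌊300^2/4⌋ = 22500

Mantel (1907): a triangle-free graph on n vertices has at most ⌊n^2/4⌋ edges, with equality for the complete bipartite graph K_{⌊n/2⌋, ⌈n/2⌉}. For n = 300: ⌊300^2/4⌋ = ⌊90000/4⌋ = 22500. The extremal graph is K_{150, 150}, which has 150·150 = 22500 edges.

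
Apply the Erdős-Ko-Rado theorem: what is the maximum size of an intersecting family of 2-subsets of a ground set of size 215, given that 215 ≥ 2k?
max |F| = C(214, 1) = 214

The Erdős-Ko-Rado theorem states: for n ≥ 2k, an intersecting family of k-subsets of an n-element set has size at most C(n − 1, k − 1), with equality for 'star' families {A ⊆ [n] : |A| = k, i ∈ A} (fix an element i). For n = 215, k = 2: C(214, 1) = 214.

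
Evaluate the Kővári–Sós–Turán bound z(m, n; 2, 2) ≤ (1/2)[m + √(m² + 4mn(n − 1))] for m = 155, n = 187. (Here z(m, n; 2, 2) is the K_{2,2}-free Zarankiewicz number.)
z(155, 187; 2, 2) ≤ (1/2)[155 + √(155² + 4·155·187·186)] = (1/2)[155 + √21588865] = 2400.691

Kővári–Sós–Turán: let r_1, ..., r_155 be the row sums and z = Σ r_i the total number of 1s. Each pair of columns can share at most one row with both entries 1 (else a 2×2 all-ones block appears), so Σ_i C(r_i, 2) ≤ C(187, 2) = 17391. By convexity Σ_i C(r_i, 2) ≥ 155·C(z/155, 2) = z(z − 155)/(2·155), giving z² − 155z − 155·187·186 ≤ 0 and hence z ≤ (1/2)[155 + √(24025 + 4·5391210)] = (1/2)[155 + √21588865] ≈ (1/2)(155 + 4646.3819) = 2400.691.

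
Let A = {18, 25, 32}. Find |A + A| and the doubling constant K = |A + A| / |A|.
K = |A + A| / |A| = 5/3

Enumerate A + A = {a + b : a, b ∈ A}. With |A| = 3, there are |A|^2 = 9 ordered sum pairs; collecting distinct values, A + A = {36, 43, 50, 57, 64}, so |A + A| = 5. Thus K = 5/3. Here |A + A| = 2|A| − 1 = 5, the minimum possible — so K = 5/3 is minimal, which holds iff A is an arithmetic progression.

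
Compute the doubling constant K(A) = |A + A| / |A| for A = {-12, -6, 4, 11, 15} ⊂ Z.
K = |A + A| / |A| = 15/5 = 3

Enumerate A + A = {a + b : a, b ∈ A}. With |A| = 5, there are |A|^2 = 25 ordered sum pairs; collecting distinct values, A + A = {-24, -18, -12, -8, -2, -1, 3, 5, 8, 9, 15, 19, 22, 26, 30}, so |A + A| = 15. Thus K = 15/5 = 3. For comparison, the minimum possible |A + A| over all 5-element sets is 2·5 − 1 = 9 (so min K = 9/5), attained only by arithmetic progressions.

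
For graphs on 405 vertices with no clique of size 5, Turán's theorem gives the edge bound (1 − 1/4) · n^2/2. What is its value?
Turán density bound = (3/4) · 405^2/2 = 492075/8 ≈ 61509.375

Turán's theorem: ex(n, K_{r+1}) is achieved by the complete r-partite Turán graph T(n, r) with parts as balanced as possible, and is at most (1 − 1/r) · n^2/2. For r = 4, n = 405: the density bound is (3/4) · 164025/2 = 492075/8 ≈ 61509.375. The integer-valued extremum is e(T(405, 4)) = 61509, which is strictly less than the density bound 492075/8 since 4 ∤ 405 (the parts of T(405, 4) cannot all be equal).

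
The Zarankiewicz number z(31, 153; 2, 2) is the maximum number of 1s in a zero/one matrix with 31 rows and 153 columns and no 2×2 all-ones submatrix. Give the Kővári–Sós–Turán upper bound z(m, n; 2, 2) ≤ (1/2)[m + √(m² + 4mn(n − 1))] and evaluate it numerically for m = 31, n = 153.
z(31, 153; 2, 2) ≤ (1/2)[31 + √(31² + 4·31·153·152)] = (1/2)[31 + √2884705] = 864.721

Kővári–Sós–Turán: let r_1, ..., r_31 be the row sums and z = Σ r_i the total number of 1s. Each pair of columns can share at most one row with both entries 1 (else a 2×2 all-ones block appears), so Σ_i C(r_i, 2) ≤ C(153, 2) = 11628. By convexity Σ_i C(r_i, 2) ≥ 31·C(z/31, 2) = z(z − 31)/(2·31), giving z² − 31z − 31·153·152 ≤ 0 and hence z ≤ (1/2)[31 + √(961 + 4·720936)] = (1/2)[31 + √2884705] ≈ (1/2)(31 + 1698.4419) = 864.721.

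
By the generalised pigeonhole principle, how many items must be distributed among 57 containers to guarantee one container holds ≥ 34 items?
n = (34 − 1)·57 + 1 = 1882

By the generalised pigeonhole principle, to guarantee some box contains ≥ r objects we need more than (r − 1) · k objects total. Threshold: n = (r − 1) · k + 1. With r = 34 and k = 57: n = 33 · 57 + 1 = 1881 + 1 = 1882. For n = 1881 = 33 · 57, we can put exactly 33 objects in every box, avoiding 34 in any single one — so 1882 is tight.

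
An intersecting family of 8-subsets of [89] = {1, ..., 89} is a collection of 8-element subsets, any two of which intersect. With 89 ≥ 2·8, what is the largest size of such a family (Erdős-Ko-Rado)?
max |F| = C(88, 7) = 6348337336

Erdős-Ko-Rado (1961): when n ≥ 2k, max |F| = C(n−1, k−1). The bound is attained by the star {A : i ∈ A} for any fixed i ∈ [n]. Here C(89−1, 8−1) = C(88, 7) = 6348337336.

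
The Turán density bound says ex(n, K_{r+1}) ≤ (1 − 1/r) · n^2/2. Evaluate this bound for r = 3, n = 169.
Turán density bound = (2/3) · 169^2/2 = 28561/3 ≈ 9520.3333

Turán's theorem: ex(n, K_{r+1}) is achieved by the complete r-partite Turán graph T(n, r) with parts as balanced as possible, and is at most (1 − 1/r) · n^2/2. For r = 3, n = 169: the density bound is (2/3) · 28561/2 = 28561/3 ≈ 9520.3333. The integer-valued extremum is e(T(169, 3)) = 9520, which is strictly less than the density bound 28561/3 since 3 ∤ 169 (the parts of T(169, 3) cannot all be equal).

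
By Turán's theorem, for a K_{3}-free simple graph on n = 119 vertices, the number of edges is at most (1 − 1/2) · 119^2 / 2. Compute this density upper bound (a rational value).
Turán density bound = (1/2) · 119^2/2 = 14161/4 ≈ 3540.25

Turán's theorem: ex(n, K_{r+1}) is achieved by the complete r-partite Turán graph T(n, r) with parts as balanced as possible, and is at most (1 − 1/r) · n^2/2. For r = 2, n = 119: the density bound is (1/2) · 14161/2 = 14161/4 ≈ 3540.25. The integer-valued extremum is e(T(119, 2)) = 3540, which is strictly less than the density bound 14161/4 since 2 ∤ 119 (the parts of T(119, 2) cannot all be equal).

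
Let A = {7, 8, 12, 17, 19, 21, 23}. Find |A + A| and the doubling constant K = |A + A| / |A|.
K = |A + A| / |A| = 22/7

Enumerate A + A = {a + b : a, b ∈ A}. With |A| = 7, there are |A|^2 = 49 ordered sum pairs; collecting distinct values, A + A = {14, 15, 16, 19, 20, 24, 25, 26, 27, 28, 29, 30, 31, 33, 34, 35, 36, 38, 40, 42, 44, 46}, so |A + A| = 22. Thus K = 22/7. For comparison, the minimum possible |A + A| over all 7-element sets is 2·7 − 1 = 13 (so min K = 13/7), attained only by arithmetic progressions.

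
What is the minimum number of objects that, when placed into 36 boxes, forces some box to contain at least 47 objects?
n = (47 − 1)·36 + 1 = 1657

By the generalised pigeonhole principle, to guarantee some box contains ≥ r objects we need more than (r − 1) · k objects total. Threshold: n = (r − 1) · k + 1. With r = 47 and k = 36: n = 46 · 36 + 1 = 1656 + 1 = 1657. For n = 1656 = 46 · 36, we can put exactly 46 objects in every box, avoiding 47 in any single one — so 1657 is tight.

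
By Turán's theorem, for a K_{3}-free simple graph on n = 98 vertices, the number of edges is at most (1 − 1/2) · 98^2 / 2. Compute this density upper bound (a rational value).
Turán density bound = (1/2) · 98^2/2 = 2401

Turán's theorem: ex(n, K_{r+1}) is achieved by the complete r-partite Turán graph T(n, r) with parts as balanced as possible, and is at most (1 − 1/r) · n^2/2. For r = 2, n = 98: the density bound is (1/2) · 9604/2 = 2401. Since 2 ∣ 98, the Turán graph T(98, 2) has parts of equal size 49, and its edge count e(T(98, 2)) = 2401 attains the density bound exactly.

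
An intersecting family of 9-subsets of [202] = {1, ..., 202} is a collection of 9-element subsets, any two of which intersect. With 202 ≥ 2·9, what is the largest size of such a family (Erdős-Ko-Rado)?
max |F| = C(201, 8) = 57382892391825

Erdős-Ko-Rado (1961): when n ≥ 2k, max |F| = C(n−1, k−1). The bound is attained by the star {A : i ∈ A} for any fixed i ∈ [n]. Here C(202−1, 9−1) = C(201, 8) = 57382892391825.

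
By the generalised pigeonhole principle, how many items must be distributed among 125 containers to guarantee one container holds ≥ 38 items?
n = (38 − 1)·125 + 1 = 4626

By the generalised pigeonhole principle, to guarantee some box contains ≥ r objects we need more than (r − 1) · k objects total. Threshold: n = (r − 1) · k + 1. With r = 38 and k = 125: n = 37 · 125 + 1 = 4625 + 1 = 4626. For n = 4625 = 37 · 125, we can put exactly 37 objects in every box, avoiding 38 in any single one — so 4626 is tight.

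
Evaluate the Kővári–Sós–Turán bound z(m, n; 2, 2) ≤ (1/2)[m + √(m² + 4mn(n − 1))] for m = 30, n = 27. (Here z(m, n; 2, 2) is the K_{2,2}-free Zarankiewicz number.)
z(30, 27; 2, 2) ≤ (1/2)[30 + √(30² + 4·30·27·26)] = (1/2)[30 + √85140] = 160.8938

Kővári–Sós–Turán: let r_1, ..., r_30 be the row sums and z = Σ r_i the total number of 1s. Each pair of columns can share at most one row with both entries 1 (else a 2×2 all-ones block appears), so Σ_i C(r_i, 2) ≤ C(27, 2) = 351. By convexity Σ_i C(r_i, 2) ≥ 30·C(z/30, 2) = z(z − 30)/(2·30), giving z² − 30z − 30·27·26 ≤ 0 and hence z ≤ (1/2)[30 + √(900 + 4·21060)] = (1/2)[30 + √85140] ≈ (1/2)(30 + 291.7876) = 160.8938.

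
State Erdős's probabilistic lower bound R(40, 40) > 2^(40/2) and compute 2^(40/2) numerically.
2^(40/2) = 1048576; so R(40, 40) > 1048576

Colour each edge of K_n uniformly at random with red/blue. The expected number of monochromatic K_40 is C(n, 40) · 2 · 2^(−C(40,2)). If C(n, 40) · 2^(1 − C(40,2)) < 1, then with positive probability no monochromatic K_40 exists, so R(40, 40) > n. The standard estimate C(n, 40) ≤ n^40/40! shows this inequality holds whenever n ≤ 2^(40/2) (since 40! · 2^(C(40,2) − 1) > 2^(40^2/2) ≥ n^40). Hence R(40, 40) > 2^(40/2) = 1048576.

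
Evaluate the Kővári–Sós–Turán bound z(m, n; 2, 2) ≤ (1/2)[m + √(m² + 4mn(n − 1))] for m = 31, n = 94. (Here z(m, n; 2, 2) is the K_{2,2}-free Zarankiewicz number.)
z(31, 94; 2, 2) ≤ (1/2)[31 + √(31² + 4·31·94·93)] = (1/2)[31 + √1084969] = 536.3092

Kővári–Sós–Turán: let r_1, ..., r_31 be the row sums and z = Σ r_i the total number of 1s. Each pair of columns can share at most one row with both entries 1 (else a 2×2 all-ones block appears), so Σ_i C(r_i, 2) ≤ C(94, 2) = 4371. By convexity Σ_i C(r_i, 2) ≥ 31·C(z/31, 2) = z(z − 31)/(2·31), giving z² − 31z − 31·94·93 ≤ 0 and hence z ≤ (1/2)[31 + √(961 + 4·271002)] = (1/2)[31 + √1084969] ≈ (1/2)(31 + 1041.6185) = 536.3092.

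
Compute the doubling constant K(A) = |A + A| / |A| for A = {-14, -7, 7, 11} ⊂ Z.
K = |A + A| / |A| = 10/4 = 5/2

Enumerate A + A = {a + b : a, b ∈ A}. With |A| = 4, there are |A|^2 = 16 ordered sum pairs; collecting distinct values, A + A = {-28, -21, -14, -7, -3, 0, 4, 14, 18, 22}, so |A + A| = 10. Thus K = 10/4 = 5/2. For comparison, the minimum possible |A + A| over all 4-element sets is 2·4 − 1 = 7 (so min K = 7/4), attained only by arithmetic progressions.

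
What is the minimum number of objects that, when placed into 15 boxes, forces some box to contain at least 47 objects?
n = (47 − 1)·15 + 1 = 691

By the generalised pigeonhole principle, to guarantee some box contains ≥ r objects we need more than (r − 1) · k objects total. Threshold: n = (r − 1) · k + 1. With r = 47 and k = 15: n = 46 · 15 + 1 = 690 + 1 = 691. For n = 690 = 46 · 15, we can put exactly 46 objects in every box, avoiding 47 in any single one — so 691 is tight.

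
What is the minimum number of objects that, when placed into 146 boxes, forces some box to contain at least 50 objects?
n = (50 − 1)·146 + 1 = 7155

By the generalised pigeonhole principle, to guarantee some box contains ≥ r objects we need more than (r − 1) · k objects total. Threshold: n = (r − 1) · k + 1. With r = 50 and k = 146: n = 49 · 146 + 1 = 7154 + 1 = 7155. For n = 7154 = 49 · 146, we can put exactly 49 objects in every box, avoiding 50 in any single one — so 7155 is tight.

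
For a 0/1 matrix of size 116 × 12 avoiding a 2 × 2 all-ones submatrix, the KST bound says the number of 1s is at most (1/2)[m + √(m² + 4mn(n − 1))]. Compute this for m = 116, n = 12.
z(116, 12; 2, 2) ≤ (1/2)[116 + √(116² + 4·116·12·11)] = (1/2)[116 + √74704] = 194.6602

Kővári–Sós–Turán: let r_1, ..., r_116 be the row sums and z = Σ r_i the total number of 1s. Each pair of columns can share at most one row with both entries 1 (else a 2×2 all-ones block appears), so Σ_i C(r_i, 2) ≤ C(12, 2) = 66. By convexity Σ_i C(r_i, 2) ≥ 116·C(z/116, 2) = z(z − 116)/(2·116), giving z² − 116z − 116·12·11 ≤ 0 and hence z ≤ (1/2)[116 + √(13456 + 4·15312)] = (1/2)[116 + √74704] ≈ (1/2)(116 + 273.3203) = 194.6602.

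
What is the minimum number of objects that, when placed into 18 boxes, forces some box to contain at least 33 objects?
n = (33 − 1)·18 + 1 = 577

By the generalised pigeonhole principle, to guarantee some box contains ≥ r objects we need more than (r − 1) · k objects total. Threshold: n = (r − 1) · k + 1. With r = 33 and k = 18: n = 32 · 18 + 1 = 576 + 1 = 577. For n = 576 = 32 · 18, we can put exactly 32 objects in every box, avoiding 33 in any single one — so 577 is tight.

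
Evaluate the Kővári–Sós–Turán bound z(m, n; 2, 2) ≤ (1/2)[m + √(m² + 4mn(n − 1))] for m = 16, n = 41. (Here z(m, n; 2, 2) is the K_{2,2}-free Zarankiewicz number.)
z(16, 41; 2, 2) ≤ (1/2)[16 + √(16² + 4·16·41·40)] = (1/2)[16 + √105216] = 170.1851

Kővári–Sós–Turán: let r_1, ..., r_16 be the row sums and z = Σ r_i the total number of 1s. Each pair of columns can share at most one row with both entries 1 (else a 2×2 all-ones block appears), so Σ_i C(r_i, 2) ≤ C(41, 2) = 820. By convexity Σ_i C(r_i, 2) ≥ 16·C(z/16, 2) = z(z − 16)/(2·16), giving z² − 16z − 16·41·40 ≤ 0 and hence z ≤ (1/2)[16 + √(256 + 4·26240)] = (1/2)[16 + √105216] ≈ (1/2)(16 + 324.3702) = 170.1851.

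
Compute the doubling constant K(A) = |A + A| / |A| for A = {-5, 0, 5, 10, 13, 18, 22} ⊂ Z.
K = |A + A| / |A| = 22/7

Enumerate A + A = {a + b : a, b ∈ A}. With |A| = 7, there are |A|^2 = 49 ordered sum pairs; collecting distinct values, A + A = {-10, -5, 0, 5, 8, 10, 13, 15, 17, 18, 20, 22, 23, 26, 27, 28, 31, 32, 35, 36, 40, 44}, so |A + A| = 22. Thus K = 22/7. For comparison, the minimum possible |A + A| over all 7-element sets is 2·7 − 1 = 13 (so min K = 13/7), attained only by arithmetic progressions.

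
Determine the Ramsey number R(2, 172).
R(2, 172) = 172

R(2, k) = k for all k ≥ 2: in a 2-colouring of K_k, either some edge is red (a red K_2) or all edges are blue (a blue K_k). And K_{171} coloured all-blue has no blue K_172, so R(2, 172) > 171. Hence R(2, 172) = 172.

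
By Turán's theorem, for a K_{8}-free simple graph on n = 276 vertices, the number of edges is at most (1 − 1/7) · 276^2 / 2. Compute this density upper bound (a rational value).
Turán density bound = (6/7) · 276^2/2 = 228528/7 ≈ 32646.8571

Turán's theorem: ex(n, K_{r+1}) is achieved by the complete r-partite Turán graph T(n, r) with parts as balanced as possible, and is at most (1 − 1/r) · n^2/2. For r = 7, n = 276: the density bound is (6/7) · 76176/2 = 228528/7 ≈ 32646.8571. The integer-valued extremum is e(T(276, 7)) = 32646, which is strictly less than the density bound 228528/7 since 7 ∤ 276 (the parts of T(276, 7) cannot all be equal).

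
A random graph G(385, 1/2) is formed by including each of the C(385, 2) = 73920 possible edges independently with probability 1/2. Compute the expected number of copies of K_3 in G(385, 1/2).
E[# K_3] = C(385, 3) · (1/2)^C(3, 2) = 9437120 / 2^3 = 1179640

For each 3-subset S of vertices (there are C(385, 3) = 9437120 such S), let X_S = 1 if S induces a K_3 (all C(3, 2) = 3 edges present). Then P(X_S = 1) = (1/2)^3 = 1/8. By linearity of expectation, E[# K_3] = C(385, 3) · (1/2)^3 = 9437120 / 8 = 1179640.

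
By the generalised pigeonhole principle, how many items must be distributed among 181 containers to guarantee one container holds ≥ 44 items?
n = (44 − 1)·181 + 1 = 7784

By the generalised pigeonhole principle, to guarantee some box contains ≥ r objects we need more than (r − 1) · k objects total. Threshold: n = (r − 1) · k + 1. With r = 44 and k = 181: n = 43 · 181 + 1 = 7783 + 1 = 7784. For n = 7783 = 43 · 181, we can put exactly 43 objects in every box, avoiding 44 in any single one — so 7784 is tight.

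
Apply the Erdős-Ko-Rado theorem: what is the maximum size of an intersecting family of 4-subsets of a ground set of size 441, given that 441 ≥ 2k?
max |F| = C(440, 3) = 14100680

Erdős-Ko-Rado (1961): when n ≥ 2k, max |F| = C(n−1, k−1). The bound is attained by the star {A : i ∈ A} for any fixed i ∈ [n]. Here C(441−1, 4−1) = C(440, 3) = 14100680.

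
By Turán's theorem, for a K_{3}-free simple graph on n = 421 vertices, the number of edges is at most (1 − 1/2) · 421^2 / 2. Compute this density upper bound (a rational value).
Turán density bound = (1/2) · 421^2/2 = 177241/4 ≈ 44310.25

Turán's theorem: ex(n, K_{r+1}) is achieved by the complete r-partite Turán graph T(n, r) with parts as balanced as possible, and is at most (1 − 1/r) · n^2/2. For r = 2, n = 421: the density bound is (1/2) · 177241/2 = 177241/4 ≈ 44310.25. The integer-valued extremum is e(T(421, 2)) = 44310, which is strictly less than the density bound 177241/4 since 2 ∤ 421 (the parts of T(421, 2) cannot all be equal).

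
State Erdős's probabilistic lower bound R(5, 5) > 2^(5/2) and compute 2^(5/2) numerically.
2^(5/2) = 5.6569; so R(5, 5) > 5.6569

Colour each edge of K_n uniformly at random with red/blue. The expected number of monochromatic K_5 is C(n, 5) · 2 · 2^(−C(5,2)). If C(n, 5) · 2^(1 − C(5,2)) < 1, then with positive probability no monochromatic K_5 exists, so R(5, 5) > n. The standard estimate C(n, 5) ≤ n^5/5! shows this inequality holds whenever n ≤ 2^(5/2) (since 5! · 2^(C(5,2) − 1) > 2^(5^2/2) ≥ n^5). Hence R(5, 5) > 2^(5/2) = 5.6569.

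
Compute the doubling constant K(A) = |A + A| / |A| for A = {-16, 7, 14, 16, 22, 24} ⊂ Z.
K = |A + A| / |A| = 20/6 = 10/3

Enumerate A + A = {a + b : a, b ∈ A}. With |A| = 6, there are |A|^2 = 36 ordered sum pairs; collecting distinct values, A + A = {-32, -9, -2, 0, 6, 8, 14, 21, 23, 28, 29, 30, 31, 32, 36, 38, 40, 44, 46, 48}, so |A + A| = 20. Thus K = 20/6 = 10/3. For comparison, the minimum possible |A + A| over all 6-element sets is 2·6 − 1 = 11 (so min K = 11/6), attained only by arithmetic progressions.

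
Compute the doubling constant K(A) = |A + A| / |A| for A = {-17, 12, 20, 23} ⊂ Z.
K = |A + A| / |A| = 10/4 = 5/2

Enumerate A + A = {a + b : a, b ∈ A}. With |A| = 4, there are |A|^2 = 16 ordered sum pairs; collecting distinct values, A + A = {-34, -5, 3, 6, 24, 32, 35, 40, 43, 46}, so |A + A| = 10. Thus K = 10/4 = 5/2. For comparison, the minimum possible |A + A| over all 4-element sets is 2·4 − 1 = 7 (so min K = 7/4), attained only by arithmetic progressions.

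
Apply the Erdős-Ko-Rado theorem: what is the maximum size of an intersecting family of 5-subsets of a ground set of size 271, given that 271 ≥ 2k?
max |F| = C(270, 4) = 216546345

The Erdős-Ko-Rado theorem states: for n ≥ 2k, an intersecting family of k-subsets of an n-element set has size at most C(n − 1, k − 1), with equality for 'star' families {A ⊆ [n] : |A| = k, i ∈ A} (fix an element i). For n = 271, k = 5: C(270, 4) = 216546345.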